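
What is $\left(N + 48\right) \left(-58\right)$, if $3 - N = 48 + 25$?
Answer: $1276$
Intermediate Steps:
$N = -70$ ($N = 3 - \left(48 + 25\right) = 3 - 73 = -70$)
$\left(N + 48\right) \left(-58\right) = \left(-70 + 48\right) \left(-58\right) = \left(-22\right) \left(-58\right) = 1276$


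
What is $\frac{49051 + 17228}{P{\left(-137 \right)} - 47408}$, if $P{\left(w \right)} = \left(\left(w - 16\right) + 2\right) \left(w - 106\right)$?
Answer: $- \frac{66279}{10715} \approx -6.1856$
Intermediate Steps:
$P{\left(w \right)} = \left(-106 + w\right) \left(-14 + w\right)$ ($P{\left(w \right)} = \left(\left(-16 + w\right) + 2\right) \left(-106 + w\right) = \left(-14 + w\right) \left(-106 + w\right) = \left(-106 + w\right) \left(-14 + w\right)$)
$\frac{49051 + 17228}{P{\left(-137 \right)} - 47408} = \frac{49051 + 17228}{\left(1484 + \left(-137\right)^{2} - -16440\right) - 47408} = \frac{66279}{\left(1484 + 18769 + 16440\right) - 47408} = \frac{66279}{36693 - 47408} = \frac{66279}{-10715} = 66279 \left(- \frac{1}{10715}\right) = - \frac{66279}{10715}$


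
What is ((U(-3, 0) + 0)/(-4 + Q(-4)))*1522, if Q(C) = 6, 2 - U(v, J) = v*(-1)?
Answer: -761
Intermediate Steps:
U(v, J) = 2 + v (U(v, J) = 2 - v*(-1) = 2 - (-1)*v = 2 + v)
((U(-3, 0) + 0)/(-4 + Q(-4)))*1522 = (((2 - 3) + 0)/(-4 + 6))*1522 = ((-1 + 0)/2)*1522 = -1*½*1522 = -½*1522 = -761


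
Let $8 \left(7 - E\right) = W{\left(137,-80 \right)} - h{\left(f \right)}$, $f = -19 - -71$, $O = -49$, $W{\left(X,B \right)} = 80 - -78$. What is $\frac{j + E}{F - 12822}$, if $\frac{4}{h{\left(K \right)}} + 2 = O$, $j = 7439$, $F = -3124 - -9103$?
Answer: $- \frac{1514953}{1395972} \approx -1.0852$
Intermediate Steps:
$W{\left(X,B \right)} = 158$ ($W{\left(X,B \right)} = 80 + 78 = 158$)
$F = 5979$ ($F = -3124 + 9103 = 5979$)
$f = 52$ ($f = -19 + 71 = 52$)
$h{\left(K \right)} = - \frac{4}{51}$ ($h{\left(K \right)} = \frac{4}{-2 - 49} = \frac{4}{-51} = 4 \left(- \frac{1}{51}\right) = - \frac{4}{51}$)
$E = - \frac{2603}{204}$ ($E = 7 - \frac{158 - - \frac{4}{51}}{8} = 7 - \frac{158 + \frac{4}{51}}{8} = 7 - \frac{4031}{204} = - \frac{2603}{204} \approx -12.76$)
$\frac{j + E}{F - 12822} = \frac{7439 - \frac{2603}{204}}{5979 - 12822} = \frac{1514953}{204 \left(-6843\right)} = \frac{1514953}{204} \left(- \frac{1}{6843}\right) = - \frac{1514953}{1395972}$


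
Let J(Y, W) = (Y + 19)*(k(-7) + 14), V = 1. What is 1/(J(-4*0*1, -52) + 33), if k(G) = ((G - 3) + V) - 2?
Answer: 1/90 ≈ 0.011111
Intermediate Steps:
k(G) = -4 + G (k(G) = ((G - 3) + 1) - 2 = ((-3 + G) + 1) - 2 = (-2 + G) - 2 = -4 + G)
J(Y, W) = 57 + 3*Y (J(Y, W) = (Y + 19)*((-4 - 7) + 14) = (19 + Y)*(-11 + 14) = (19 + Y)*3 = 57 + 3*Y)
1/(J(-4*0*1, -52) + 33) = 1/((57 + 3*(-4*0*1)) + 33) = 1/((57 + 3*(0*1)) + 33) = 1/((57 + 3*0) + 33) = 1/((57 + 0) + 33) = 1/(57 + 33) = 1/90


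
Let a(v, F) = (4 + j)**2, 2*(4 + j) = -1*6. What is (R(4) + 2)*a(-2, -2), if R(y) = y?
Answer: 54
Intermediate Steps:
j = -7 (j = -4 + (-1*6)/2 = -4 + (1/2)*(-6) = -4 - 3 = -7)
a(v, F) = 9 (a(v, F) = (4 - 7)**2 = (-3)**2 = 9)
(R(4) + 2)*a(-2, -2) = (4 + 2)*9 = 6*9 = 54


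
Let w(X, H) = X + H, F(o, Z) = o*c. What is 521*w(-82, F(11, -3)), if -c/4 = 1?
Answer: -65646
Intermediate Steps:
c = -4 (c = -4*1 = -4)
F(o, Z) = -4*o (F(o, Z) = o*(-4) = -4*o)
w(X, H) = H + X
521*w(-82, F(11, -3)) = 521*(-4*11 - 82) = 521*(-44 - 82) = 521*(-126) = -65646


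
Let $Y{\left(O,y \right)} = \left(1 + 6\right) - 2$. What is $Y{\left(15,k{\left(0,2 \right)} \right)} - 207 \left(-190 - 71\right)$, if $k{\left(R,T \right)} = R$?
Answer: $54032$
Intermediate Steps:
$Y{\left(O,y \right)} = 5$ ($Y{\left(O,y \right)} = 7 - 2 = 5$)
$Y{\left(15,k{\left(0,2 \right)} \right)} - 207 \left(-190 - 71\right) = 5 - 207 \left(-190 - 71\right) = 5 - -54027 = 5 + 54027 = 54032$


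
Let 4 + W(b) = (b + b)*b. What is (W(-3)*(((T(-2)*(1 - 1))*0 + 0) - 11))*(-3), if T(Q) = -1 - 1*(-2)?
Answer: 462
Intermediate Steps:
W(b) = -4 + 2*b**2 (W(b) = -4 + (b + b)*b = -4 + (2*b)*b = -4 + 2*b**2)
T(Q) = 1 (T(Q) = -1 + 2 = 1)
(W(-3)*(((T(-2)*(1 - 1))*0 + 0) - 11))*(-3) = ((-4 + 2*(-3)**2)*(((1*(1 - 1))*0 + 0) - 11))*(-3) = ((-4 + 2*9)*(((1*0)*0 + 0) - 11))*(-3) = ((-4 + 18)*((0*0 + 0) - 11))*(-3) = (14*((0 + 0) - 11))*(-3) = (14*(0 - 11))*(-3) = (14*(-11))*(-3) = -154*(-3) = 462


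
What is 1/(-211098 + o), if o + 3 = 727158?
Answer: 1/516057 ≈ 1.9378e-6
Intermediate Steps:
o = 727155 (o = -3 + 727158 = 727155)
1/(-211098 + o) = 1/(-211098 + 727155) = 1/516057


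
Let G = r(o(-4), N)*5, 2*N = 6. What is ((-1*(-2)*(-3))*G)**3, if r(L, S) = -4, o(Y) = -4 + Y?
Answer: 1728000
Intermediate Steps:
N = 3 (N = (1/2)*6 = 3)
G = -20 (G = -4*5 = -20)
((-1*(-2)*(-3))*G)**3 = ((-1*(-2)*(-3))*(-20))**3 = ((2*(-3))*(-20))**3 = (-6*(-20))**3 = 120**3 = 1728000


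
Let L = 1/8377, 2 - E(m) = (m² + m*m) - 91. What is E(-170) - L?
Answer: -483411540/8377 ≈ -57707.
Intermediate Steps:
E(m) = 93 - 2*m² (E(m) = 2 - ((m² + m*m) - 91) = 2 - ((m² + m²) - 91) = 2 - (2*m² - 91) = 2 - (-91 + 2*m²) = 2 + (91 - 2*m²) = 93 - 2*m²)
L = 1/8377 ≈ 0.00011937
E(-170) - L = (93 - 2*(-170)²) - 1*1/8377 = (93 - 2*28900) - 1/8377 = (93 - 57800) - 1/8377 = -57707 - 1/8377 = -483411540/8377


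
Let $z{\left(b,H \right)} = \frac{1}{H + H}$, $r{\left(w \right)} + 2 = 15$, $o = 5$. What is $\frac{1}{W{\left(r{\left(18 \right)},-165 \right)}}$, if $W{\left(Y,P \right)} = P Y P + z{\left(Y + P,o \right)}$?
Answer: $\frac{10}{3539251} \approx 2.8255 \cdot 10^{-6}$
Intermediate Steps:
$r{\left(w \right)} = 13$ ($r{\left(w \right)} = -2 + 15 = 13$)
$z{\left(b,H \right)} = \frac{1}{2 H}$
$W{\left(Y,P \right)} = \frac{1}{10} + Y P^{2}$ ($W{\left(Y,P \right)} = P Y P + \frac{1}{2 \cdot 5} = Y P^{2} + \frac{1}{2} \cdot \frac{1}{5} = Y P^{2} + \frac{1}{10} = \frac{1}{10} + Y P^{2}$)
$\frac{1}{W{\left(r{\left(18 \right)},-165 \right)}} = \frac{1}{\frac{1}{10} + 13 \left(-165\right)^{2}} = \frac{1}{\frac{1}{10} + 13 \cdot 27225} = \frac{1}{\frac{1}{10} + 353925} = \frac{1}{\frac{3539251}{10}} = \frac{10}{3539251}$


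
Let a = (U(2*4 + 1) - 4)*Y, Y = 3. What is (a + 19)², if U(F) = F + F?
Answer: 3721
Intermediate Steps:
U(F) = 2*F
a = 42 (a = (2*(2*4 + 1) - 4)*3 = (2*(8 + 1) - 4)*3 = (2*9 - 4)*3 = (18 - 4)*3 = 14*3 = 42)
(a + 19)² = (42 + 19)² = 61² = 3721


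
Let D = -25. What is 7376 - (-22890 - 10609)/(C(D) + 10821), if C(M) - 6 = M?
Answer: 79709051/10802 ≈ 7379.1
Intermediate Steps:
C(M) = 6 + M
7376 - (-22890 - 10609)/(C(D) + 10821) = 7376 - (-22890 - 10609)/((6 - 25) + 10821) = 7376 - (-33499)/(-19 + 10821) = 7376 - (-33499)/10802 = 7376 - 1*(-33499/10802) = 7376 + 33499/10802 = 79709051/10802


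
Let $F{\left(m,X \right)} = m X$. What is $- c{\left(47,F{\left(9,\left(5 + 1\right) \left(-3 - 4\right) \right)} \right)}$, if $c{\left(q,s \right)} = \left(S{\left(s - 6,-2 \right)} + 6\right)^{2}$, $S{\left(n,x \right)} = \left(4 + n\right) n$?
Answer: $-21294397476$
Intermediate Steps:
$S{\left(n,x \right)} = n \left(4 + n\right)$
$F{\left(m,X \right)} = X m$
$c{\left(q,s \right)} = \left(6 + \left(-6 + s\right) \left(-2 + s\right)\right)^{2}$ ($c{\left(q,s \right)} = \left(\left(s - 6\right) \left(4 + \left(s - 6\right)\right) + 6\right)^{2} = \left(\left(-6 + s\right) \left(4 + \left(-6 + s\right)\right) + 6\right)^{2} = \left(\left(-6 + s\right) \left(-2 + s\right) + 6\right)^{2} = \left(6 + \left(-6 + s\right) \left(-2 + s\right)\right)^{2}$)
$- c{\left(47,F{\left(9,\left(5 + 1\right) \left(-3 - 4\right) \right)} \right)} = - \left(6 + \left(-6 + \left(5 + 1\right) \left(-3 - 4\right) 9\right) \left(-2 + \left(5 + 1\right) \left(-3 - 4\right) 9\right)\right)^{2} = - \left(6 + \left(-6 + 6 \left(-7\right) 9\right) \left(-2 + 6 \left(-7\right) 9\right)\right)^{2} = - \left(6 + \left(-6 - 378\right) \left(-2 - 378\right)\right)^{2} = - \left(6 - -145920\right)^{2} = - \left(6 + 145920\right)^{2} = - 145926^{2} = \left(-1\right) 21294397476 = -21294397476$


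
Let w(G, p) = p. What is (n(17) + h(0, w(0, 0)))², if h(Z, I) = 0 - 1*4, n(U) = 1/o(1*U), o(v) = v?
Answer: 4489/289 ≈ 15.533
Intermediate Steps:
n(U) = 1/U (n(U) = 1/(1*U) = 1/U)
h(Z, I) = -4 (h(Z, I) = 0 - 4 = -4)
(n(17) + h(0, w(0, 0)))² = (1/17 - 4)² = (-67/17)² = 4489/289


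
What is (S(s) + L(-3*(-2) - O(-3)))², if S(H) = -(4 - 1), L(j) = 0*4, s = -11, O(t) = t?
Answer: 9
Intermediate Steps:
L(j) = 0
S(H) = -3 (S(H) = -1*3 = -3)
(S(s) + L(-3*(-2) - O(-3)))² = (-3 + 0)² = (-3)² = 9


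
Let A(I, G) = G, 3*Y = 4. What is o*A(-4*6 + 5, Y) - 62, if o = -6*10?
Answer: -142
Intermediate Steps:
Y = 4/3 (Y = (⅓)*4 = 4/3 ≈ 1.3333)
o = -60
o*A(-4*6 + 5, Y) - 62 = -60*4/3 - 62 = -80 - 62 = -142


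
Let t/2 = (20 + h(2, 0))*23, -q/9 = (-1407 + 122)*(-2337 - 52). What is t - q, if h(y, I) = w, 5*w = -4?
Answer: 138148341/5 ≈ 2.7630e+7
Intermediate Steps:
w = -⅘ (w = (⅕)*(-4) = -⅘ ≈ -0.80000)
h(y, I) = -⅘
q = -27628785 (q = -9*(-1407 + 122)*(-2337 - 52) = -(-11565)*(-2389) = -9*3069865 = -27628785)
t = 4416/5 (t = 2*((20 - ⅘)*23) = 2*((96/5)*23) = 2*(2208/5) = 4416/5 ≈ 883.20)
t - q = 4416/5 - 1*(-27628785) = 4416/5 + 27628785 = 138148341/5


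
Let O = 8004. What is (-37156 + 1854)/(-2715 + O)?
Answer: -35302/5289 ≈ -6.6746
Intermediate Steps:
(-37156 + 1854)/(-2715 + O) = (-37156 + 1854)/(-2715 + 8004) = -35302/5289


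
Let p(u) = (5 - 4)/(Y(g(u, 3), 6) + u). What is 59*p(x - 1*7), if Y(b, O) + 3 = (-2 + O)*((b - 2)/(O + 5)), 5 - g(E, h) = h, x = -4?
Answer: -59/14 ≈ -4.2143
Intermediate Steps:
g(E, h) = 5 - h
Y(b, O) = -3 + (-2 + O)*(-2 + b)/(5 + O) (Y(b, O) = -3 + (-2 + O)*((b - 2)/(O + 5)) = -3 + (-2 + O)*((-2 + b)/(5 + O)) = -3 + (-2 + O)*(-2 + b)/(5 + O))
p(u) = 1/(-3 + u) (p(u) = (5 - 4)/((-11 - 5*6 - 2*(5 - 1*3) + 6*(5 - 1*3))/(5 + 6) + u) = 1/((-11 - 30 - 2*(5 - 3) + 6*(5 - 3))/11 + u) = 1/((-11 - 30 - 2*2 + 6*2)/11 + u) = 1/((-11 - 30 - 4 + 12)/11 + u) = 1/((1/11)*(-33) + u) = 1/(-3 + u))
59*p(x - 1*7) = 59/(-3 + (-4 - 1*7)) = 59/(-3 + (-4 - 7)) = 59/(-3 - 11) = 59/(-14) = 59*(-1/14) = -59/14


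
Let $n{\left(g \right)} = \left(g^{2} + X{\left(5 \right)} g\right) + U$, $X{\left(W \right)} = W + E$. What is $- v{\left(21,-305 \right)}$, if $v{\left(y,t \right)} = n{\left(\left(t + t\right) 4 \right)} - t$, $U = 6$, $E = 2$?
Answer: $-5936831$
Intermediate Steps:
$X{\left(W \right)} = 2 + W$ ($X{\left(W \right)} = W + 2 = 2 + W$)
$n{\left(g \right)} = 6 + g^{2} + 7 g$ ($n{\left(g \right)} = \left(g^{2} + \left(2 + 5\right) g\right) + 6 = \left(g^{2} + 7 g\right) + 6 = 6 + g^{2} + 7 g$)
$v{\left(y,t \right)} = 6 + 55 t + 64 t^{2}$ ($v{\left(y,t \right)} = \left(6 + \left(\left(t + t\right) 4\right)^{2} + 7 \left(t + t\right) 4\right) - t = \left(6 + \left(2 t 4\right)^{2} + 7 \cdot 2 t 4\right) - t = \left(6 + \left(8 t\right)^{2} + 7 \cdot 8 t\right) - t = \left(6 + 64 t^{2} + 56 t\right) - t = \left(6 + 56 t + 64 t^{2}\right) - t = 6 + 55 t + 64 t^{2}$)
$- v{\left(21,-305 \right)} = - (6 + 55 \left(-305\right) + 64 \left(-305\right)^{2}) = - (6 - 16775 + 64 \cdot 93025) = - (6 - 16775 + 5953600) = \left(-1\right) 5936831 = -5936831$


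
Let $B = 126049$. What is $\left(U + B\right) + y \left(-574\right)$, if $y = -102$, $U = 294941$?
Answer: $479538$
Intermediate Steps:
$\left(U + B\right) + y \left(-574\right) = \left(294941 + 126049\right) - -58548 = 420990 + 58548 = 479538$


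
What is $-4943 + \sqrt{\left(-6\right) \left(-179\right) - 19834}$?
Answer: $-4943 + 2 i \sqrt{4690} \approx -4943.0 + 136.97 i$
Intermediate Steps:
$-4943 + \sqrt{\left(-6\right) \left(-179\right) - 19834} = -4943 + \sqrt{1074 - 19834} = -4943 + \sqrt{-18760} = -4943 + 2 i \sqrt{4690}$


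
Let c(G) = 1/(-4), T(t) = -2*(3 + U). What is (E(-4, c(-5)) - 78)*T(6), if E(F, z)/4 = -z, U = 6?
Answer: 1386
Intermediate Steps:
T(t) = -18 (T(t) = -2*(3 + 6) = -2*9 = -18)
c(G) = -¼
E(F, z) = -4*z (E(F, z) = 4*(-z) = -4*z)
(E(-4, c(-5)) - 78)*T(6) = (-4*(-¼) - 78)*(-18) = (1 - 78)*(-18) = -77*(-18) = 1386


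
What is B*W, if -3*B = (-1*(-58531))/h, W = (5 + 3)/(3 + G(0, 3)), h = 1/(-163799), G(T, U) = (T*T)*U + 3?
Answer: 38349277076/9 ≈ 4.2610e+9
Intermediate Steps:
G(T, U) = 3 + U*T² (G(T, U) = T²*U + 3 = U*T² + 3 = 3 + U*T²)
h = -1/163799 ≈ -6.1050e-6
W = 4/3 (W = (5 + 3)/(3 + (3 + 3*0²)) = 8/(3 + (3 + 3*0)) = 8/(3 + (3 + 0)) = 8/(3 + 3) = 8/6 = 8*(⅙) = 4/3 ≈ 1.3333)
B = 9587319269/3 (B = -(-1*(-58531))/(3*(-1/163799)) = -58531*(-163799)/3 = -⅓*(-9587319269) = 9587319269/3 ≈ 3.1958e+9)
B*W = (9587319269/3)*(4/3) = 38349277076/9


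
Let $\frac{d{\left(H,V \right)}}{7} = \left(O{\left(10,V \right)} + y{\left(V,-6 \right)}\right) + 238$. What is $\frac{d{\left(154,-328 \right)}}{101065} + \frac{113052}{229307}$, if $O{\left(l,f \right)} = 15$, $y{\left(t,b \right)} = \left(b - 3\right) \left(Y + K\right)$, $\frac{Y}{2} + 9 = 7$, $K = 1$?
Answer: $\frac{2375008420}{4634982391} \approx 0.51241$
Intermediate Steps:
$Y = -4$ ($Y = -18 + 2 \cdot 7 = -18 + 14 = -4$)
$y{\left(t,b \right)} = 9 - 3 b$ ($y{\left(t,b \right)} = \left(b - 3\right) \left(-4 + 1\right) = \left(-3 + b\right) \left(-3\right) = 9 - 3 b$)
$d{\left(H,V \right)} = 1960$ ($d{\left(H,V \right)} = 7 \left(\left(15 + \left(9 - -18\right)\right) + 238\right) = 7 \left(\left(15 + \left(9 + 18\right)\right) + 238\right) = 7 \left(\left(15 + 27\right) + 238\right) = 7 \left(42 + 238\right) = 7 \cdot 280 = 1960$)
$\frac{d{\left(154,-328 \right)}}{101065} + \frac{113052}{229307} = \frac{1960}{101065} + \frac{113052}{229307} = 1960 \cdot \frac{1}{101065} + 113052 \cdot \frac{1}{229307} = \frac{392}{20213} + \frac{113052}{229307} = \frac{2375008420}{4634982391}$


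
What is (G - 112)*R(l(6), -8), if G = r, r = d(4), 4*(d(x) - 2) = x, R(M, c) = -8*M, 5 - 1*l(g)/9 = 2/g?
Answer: 36624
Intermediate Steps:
l(g) = 45 - 18/g
d(x) = 2 + x/4
r = 3 (r = 2 + (1/4)*4 = 2 + 1 = 3)
G = 3
(G - 112)*R(l(6), -8) = (3 - 112)*(-8*(45 - 18/6)) = -(-872)*(45 - 18*1/6) = -(-872)*(45 - 3) = -(-872)*42 = -109*(-336) = 36624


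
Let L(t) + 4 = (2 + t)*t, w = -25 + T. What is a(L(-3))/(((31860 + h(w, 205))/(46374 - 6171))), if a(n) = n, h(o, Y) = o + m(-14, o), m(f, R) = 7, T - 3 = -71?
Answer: -40203/31774 ≈ -1.2653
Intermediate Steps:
T = -68 (T = 3 - 71 = -68)
w = -93 (w = -25 - 68 = -93)
h(o, Y) = 7 + o (h(o, Y) = o + 7 = 7 + o)
L(t) = -4 + t*(2 + t) (L(t) = -4 + (2 + t)*t = -4 + t*(2 + t))
a(L(-3))/(((31860 + h(w, 205))/(46374 - 6171))) = (-4 + (-3)² + 2*(-3))/(((31860 + (7 - 93))/(46374 - 6171))) = (-4 + 9 - 6)/(((31860 - 86)/40203)) = -1/(31774*(1/40203)) = -1/31774/40203 = -1*40203/31774 = -40203/31774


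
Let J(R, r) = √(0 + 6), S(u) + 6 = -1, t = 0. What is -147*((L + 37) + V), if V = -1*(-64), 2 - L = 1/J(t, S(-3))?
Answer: -15141 + 49*√6/2 ≈ -15081.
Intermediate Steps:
S(u) = -7 (S(u) = -6 - 1 = -7)
J(R, r) = √6
L = 2 - √6/6 (L = 2 - 1/(√6) = 2 - √6/6 ≈ 1.5918)
V = 64
-147*((L + 37) + V) = -147*(((2 - √6/6) + 37) + 64) = -147*((39 - √6/6) + 64) = -147*(103 - √6/6) = -15141 + 49*√6/2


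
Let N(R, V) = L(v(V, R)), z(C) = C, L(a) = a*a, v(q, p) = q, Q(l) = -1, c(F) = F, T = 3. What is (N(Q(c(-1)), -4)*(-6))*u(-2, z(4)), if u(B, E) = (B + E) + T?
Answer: -480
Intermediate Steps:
L(a) = a²
u(B, E) = 3 + B + E (u(B, E) = (B + E) + 3 = 3 + B + E)
N(R, V) = V²
(N(Q(c(-1)), -4)*(-6))*u(-2, z(4)) = ((-4)²*(-6))*(3 - 2 + 4) = (16*(-6))*5 = -96*5 = -480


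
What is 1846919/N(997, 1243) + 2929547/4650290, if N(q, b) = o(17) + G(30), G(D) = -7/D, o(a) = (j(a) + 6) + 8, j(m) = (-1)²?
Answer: 257662566484621/2060078470 ≈ 1.2507e+5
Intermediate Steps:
j(m) = 1
o(a) = 15 (o(a) = (1 + 6) + 8 = 7 + 8 = 15)
N(q, b) = 443/30 (N(q, b) = 15 - 7/30 = 443/30)
1846919/N(997, 1243) + 2929547/4650290 = 1846919/(443/30) + 2929547/4650290 = 1846919*(30/443) + 2929547*(1/4650290) = 55407570/443 + 2929547/4650290 = 257662566484621/2060078470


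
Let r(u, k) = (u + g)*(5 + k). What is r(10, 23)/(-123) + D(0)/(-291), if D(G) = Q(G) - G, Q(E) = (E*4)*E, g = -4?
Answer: -56/41 ≈ -1.3659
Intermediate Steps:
Q(E) = 4*E² (Q(E) = (4*E)*E = 4*E²)
r(u, k) = (-4 + u)*(5 + k) (r(u, k) = (u - 4)*(5 + k) = (-4 + u)*(5 + k))
D(G) = -G + 4*G² (D(G) = 4*G² - G = -G + 4*G²)
r(10, 23)/(-123) + D(0)/(-291) = (-20 - 4*23 + 5*10 + 23*10)/(-123) + (0*(-1 + 4*0))/(-291) = (-20 - 92 + 50 + 230)*(-1/123) + (0*(-1 + 0))*(-1/291) = 168*(-1/123) + (0*(-1))*(-1/291) = -56/41 + 0*(-1/291) = -56/41 + 0 = -56/41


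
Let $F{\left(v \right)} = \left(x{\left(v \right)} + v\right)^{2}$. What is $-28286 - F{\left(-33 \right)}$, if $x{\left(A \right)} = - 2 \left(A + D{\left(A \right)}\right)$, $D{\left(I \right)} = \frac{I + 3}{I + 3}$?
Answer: $-29247$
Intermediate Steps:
$D{\left(I \right)} = 1$ ($D{\left(I \right)} = \frac{3 + I}{3 + I} = 1$)
$x{\left(A \right)} = -2 - 2 A$ ($x{\left(A \right)} = - 2 \left(A + 1\right) = - 2 \left(1 + A\right) = -2 - 2 A$)
$F{\left(v \right)} = \left(-2 - v\right)^{2}$ ($F{\left(v \right)} = \left(\left(-2 - 2 v\right) + v\right)^{2} = \left(-2 - v\right)^{2}$)
$-28286 - F{\left(-33 \right)} = -28286 - \left(2 - 33\right)^{2} = -28286 - \left(-31\right)^{2} = -28286 - 961 = -29247$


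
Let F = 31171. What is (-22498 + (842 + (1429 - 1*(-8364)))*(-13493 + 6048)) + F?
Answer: -79168902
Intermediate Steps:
(-22498 + (842 + (1429 - 1*(-8364)))*(-13493 + 6048)) + F = (-22498 + (842 + (1429 - 1*(-8364)))*(-13493 + 6048)) + 31171 = (-22498 + (842 + (1429 + 8364))*(-7445)) + 31171 = (-22498 + (842 + 9793)*(-7445)) + 31171 = (-22498 + 10635*(-7445)) + 31171 = (-22498 - 79177575) + 31171 = -79200073 + 31171 = -79168902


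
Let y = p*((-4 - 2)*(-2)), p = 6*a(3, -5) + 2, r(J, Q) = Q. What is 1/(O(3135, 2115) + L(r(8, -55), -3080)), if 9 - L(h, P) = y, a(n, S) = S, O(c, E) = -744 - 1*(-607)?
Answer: 1/208 ≈ 0.0048077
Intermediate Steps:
O(c, E) = -137 (O(c, E) = -744 + 607 = -137)
p = -28 (p = 6*(-5) + 2 = -30 + 2 = -28)
y = -336 (y = -28*(-4 - 2)*(-2) = -(-168)*(-2) = -28*12 = -336)
L(h, P) = 345 (L(h, P) = 9 - 1*(-336) = 9 + 336 = 345)
1/(O(3135, 2115) + L(r(8, -55), -3080)) = 1/(-137 + 345) = 1/208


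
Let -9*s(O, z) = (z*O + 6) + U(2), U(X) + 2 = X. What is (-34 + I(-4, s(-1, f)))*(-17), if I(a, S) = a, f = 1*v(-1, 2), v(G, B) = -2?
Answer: 646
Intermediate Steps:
U(X) = -2 + X
f = -2 (f = 1*(-2) = -2)
s(O, z) = -⅔ - O*z/9 (s(O, z) = -((z*O + 6) + (-2 + 2))/9 = -((O*z + 6) + 0)/9 = -((6 + O*z) + 0)/9 = -(6 + O*z)/9 = -⅔ - O*z/9)
(-34 + I(-4, s(-1, f)))*(-17) = (-34 - 4)*(-17) = -38*(-17) = 646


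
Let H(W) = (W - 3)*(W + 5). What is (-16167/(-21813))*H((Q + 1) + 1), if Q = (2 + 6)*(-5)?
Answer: 662847/661 ≈ 1002.8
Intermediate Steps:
Q = -40 (Q = 8*(-5) = -40)
H(W) = (-3 + W)*(5 + W)
(-16167/(-21813))*H((Q + 1) + 1) = (-16167/(-21813))*(-15 + ((-40 + 1) + 1)² + 2*((-40 + 1) + 1)) = (-16167*(-1/21813))*(-15 + (-39 + 1)² + 2*(-39 + 1)) = 5389*(-15 + (-38)² + 2*(-38))/7271 = 5389*(-15 + 1444 - 76)/7271 = (5389/7271)*1353 = 662847/661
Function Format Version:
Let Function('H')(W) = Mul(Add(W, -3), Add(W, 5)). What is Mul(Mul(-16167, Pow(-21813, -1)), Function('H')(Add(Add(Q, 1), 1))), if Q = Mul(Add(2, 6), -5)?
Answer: Rational(662847, 661) ≈ 1002.8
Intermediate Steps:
Q = -40 (Q = Mul(8, -5) = -40)
Function('H')(W) = Mul(Add(-3, W), Add(5, W))
Mul(Mul(-16167, Pow(-21813, -1)), Function('H')(Add(Add(Q, 1), 1))) = Mul(Mul(-16167, Pow(-21813, -1)), Add(-15, Pow(Add(Add(-40, 1), 1), 2), Mul(2, Add(Add(-40, 1), 1)))) = Mul(Mul(-16167, Rational(-1, 21813)), Add(-15, Pow(Add(-39, 1), 2), Mul(2, Add(-39, 1)))) = Mul(Rational(5389, 7271), Add(-15, Pow(-38, 2), Mul(2, -38))) = Mul(Rational(5389, 7271), Add(-15, 1444, -76)) = Mul(Rational(5389, 7271), 1353) = Rational(662847, 661)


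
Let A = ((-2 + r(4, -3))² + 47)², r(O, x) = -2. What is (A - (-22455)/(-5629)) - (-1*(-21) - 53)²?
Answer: 16554950/5629 ≈ 2941.0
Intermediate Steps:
A = 3969 (A = ((-2 - 2)² + 47)² = ((-4)² + 47)² = (16 + 47)² = 63² = 3969)
(A - (-22455)/(-5629)) - (-1*(-21) - 53)² = (3969 - (-22455)/(-5629)) - (-1*(-21) - 53)² = (3969 - (-22455)*(-1)/5629) - (21 - 53)² = (3969 - 1*22455/5629) - 1*(-32)² = (3969 - 22455/5629) - 1*1024 = 22319046/5629 - 1024 = 16554950/5629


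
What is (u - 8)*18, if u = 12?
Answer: 72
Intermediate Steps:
(u - 8)*18 = (12 - 8)*18 = 4*18 = 72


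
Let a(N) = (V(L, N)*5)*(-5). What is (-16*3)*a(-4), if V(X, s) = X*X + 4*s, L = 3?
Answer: -8400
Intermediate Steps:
V(X, s) = X² + 4*s
a(N) = -225 - 100*N (a(N) = ((3² + 4*N)*5)*(-5) = ((9 + 4*N)*5)*(-5) = (45 + 20*N)*(-5) = -225 - 100*N)
(-16*3)*a(-4) = (-16*3)*(-225 - 100*(-4)) = -48*(-225 + 400) = -48*175 = -8400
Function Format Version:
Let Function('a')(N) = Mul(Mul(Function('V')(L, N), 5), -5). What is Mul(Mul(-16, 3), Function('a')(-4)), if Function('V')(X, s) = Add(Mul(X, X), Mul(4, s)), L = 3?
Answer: -8400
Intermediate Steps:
Function('V')(X, s) = Add(Pow(X, 2), Mul(4, s))
Function('a')(N) = Add(-225, Mul(-100, N)) (Function('a')(N) = Mul(Mul(Add(Pow(3, 2), Mul(4, N)), 5), -5) = Mul(Mul(Add(9, Mul(4, N)), 5), -5) = Mul(Add(45, Mul(20, N)), -5) = Add(-225, Mul(-100, N)))
Mul(Mul(-16, 3), Function('a')(-4)) = Mul(Mul(-16, 3), Add(-225, Mul(-100, -4))) = Mul(-48, Add(-225, 400)) = Mul(-48, 175) = -8400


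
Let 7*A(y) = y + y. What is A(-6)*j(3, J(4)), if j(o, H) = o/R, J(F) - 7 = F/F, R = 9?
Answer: -4/7 ≈ -0.57143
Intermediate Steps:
A(y) = 2*y/7 (A(y) = (y + y)/7 = (2*y)/7 = 2*y/7)
J(F) = 8 (J(F) = 7 + F/F = 7 + 1 = 8)
j(o, H) = o/9
A(-6)*j(3, J(4)) = ((2/7)*(-6))*((⅑)*3) = -12/7*⅓ = -4/7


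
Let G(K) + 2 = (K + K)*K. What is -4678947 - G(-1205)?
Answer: -7582995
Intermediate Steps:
G(K) = -2 + 2*K² (G(K) = -2 + (K + K)*K = -2 + (2*K)*K = -2 + 2*K²)
-4678947 - G(-1205) = -4678947 - (-2 + 2*(-1205)²) = -4678947 - (-2 + 2*1452025) = -4678947 - (-2 + 2904050) = -4678947 - 1*2904048 = -4678947 - 2904048 = -7582995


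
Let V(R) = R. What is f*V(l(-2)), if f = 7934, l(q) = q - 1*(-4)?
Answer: 15868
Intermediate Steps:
l(q) = 4 + q (l(q) = q + 4 = 4 + q)
f*V(l(-2)) = 7934*(4 - 2) = 7934*2 = 15868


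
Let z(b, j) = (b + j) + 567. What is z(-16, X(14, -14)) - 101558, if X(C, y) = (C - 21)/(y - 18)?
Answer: -3232217/32 ≈ -1.0101e+5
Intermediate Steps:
X(C, y) = (-21 + C)/(-18 + y)
z(b, j) = 567 + b + j
z(-16, X(14, -14)) - 101558 = (567 - 16 + (-21 + 14)/(-18 - 14)) - 101558 = (567 - 16 - 7/(-32)) - 101558 = (567 - 16 - 1/32*(-7)) - 101558 = (567 - 16 + 7/32) - 101558 = 17639/32 - 101558 = -3232217/32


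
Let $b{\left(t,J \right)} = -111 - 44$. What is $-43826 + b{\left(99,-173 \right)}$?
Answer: $-43981$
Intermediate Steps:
$b{\left(t,J \right)} = -155$ ($b{\left(t,J \right)} = -111 - 44 = -155$)
$-43826 + b{\left(99,-173 \right)} = -43826 - 155 = -43981$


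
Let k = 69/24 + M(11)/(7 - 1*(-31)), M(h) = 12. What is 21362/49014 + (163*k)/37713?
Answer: 21054969647/46827779544 ≈ 0.44963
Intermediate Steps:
k = 485/152 (k = 69/24 + 12/(7 - 1*(-31)) = 69*(1/24) + 12/(7 + 31) = 23/8 + 12/38 = 23/8 + 12*(1/38) = 23/8 + 6/19 = 485/152 ≈ 3.1908)
21362/49014 + (163*k)/37713 = 21362/49014 + (163*(485/152))/37713 = 21362*(1/49014) + (79055/152)*(1/37713) = 10681/24507 + 79055/5732376 = 21054969647/46827779544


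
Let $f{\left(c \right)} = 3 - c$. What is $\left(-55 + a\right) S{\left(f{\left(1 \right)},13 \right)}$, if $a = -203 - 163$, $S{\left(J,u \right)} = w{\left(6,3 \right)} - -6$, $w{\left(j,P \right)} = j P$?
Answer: $-10104$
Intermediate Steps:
$w{\left(j,P \right)} = P j$
$S{\left(J,u \right)} = 24$ ($S{\left(J,u \right)} = 3 \cdot 6 - -6 = 18 + 6 = 24$)
$a = -366$ ($a = -203 - 163 = -366$)
$\left(-55 + a\right) S{\left(f{\left(1 \right)},13 \right)} = \left(-55 - 366\right) 24 = \left(-421\right) 24 = -10104$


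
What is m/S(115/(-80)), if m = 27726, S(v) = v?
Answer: -443616/23 ≈ -19288.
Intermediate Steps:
m/S(115/(-80)) = 27726/((115/(-80))) = 27726/((115*(-1/80))) = 27726/(-23/16) = 27726*(-16/23) = -443616/23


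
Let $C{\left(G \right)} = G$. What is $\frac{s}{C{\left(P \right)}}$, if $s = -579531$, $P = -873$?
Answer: $\frac{193177}{291} \approx 663.84$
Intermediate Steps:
$\frac{s}{C{\left(P \right)}} = - \frac{579531}{-873} = \left(-579531\right) \left(- \frac{1}{873}\right) = \frac{193177}{291}$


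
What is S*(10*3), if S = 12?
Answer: 360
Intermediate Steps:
S*(10*3) = 12*(10*3) = 12*30 = 360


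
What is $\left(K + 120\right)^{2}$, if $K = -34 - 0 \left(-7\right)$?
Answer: $7396$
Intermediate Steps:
$K = -34$ ($K = -34 - 0 = -34 + 0 = -34$)
$\left(K + 120\right)^{2} = \left(-34 + 120\right)^{2} = 86^{2} = 7396$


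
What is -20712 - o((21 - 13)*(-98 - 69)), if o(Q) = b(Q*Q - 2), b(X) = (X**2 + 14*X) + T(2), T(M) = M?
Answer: -3185871600466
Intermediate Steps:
b(X) = 2 + X**2 + 14*X (b(X) = (X**2 + 14*X) + 2 = 2 + X**2 + 14*X)
o(Q) = -26 + (-2 + Q**2)**2 + 14*Q**2 (o(Q) = 2 + (Q*Q - 2)**2 + 14*(Q*Q - 2) = 2 + (Q**2 - 2)**2 + 14*(Q**2 - 2) = 2 + (-2 + Q**2)**2 + 14*(-2 + Q**2) = 2 + (-2 + Q**2)**2 + (-28 + 14*Q**2) = -26 + (-2 + Q**2)**2 + 14*Q**2)
-20712 - o((21 - 13)*(-98 - 69)) = -20712 - (-22 + ((21 - 13)*(-98 - 69))**4 + 10*((21 - 13)*(-98 - 69))**2) = -20712 - (-22 + (8*(-167))**4 + 10*(8*(-167))**2) = -20712 - (-22 + (-1336)**4 + 10*(-1336)**2) = -20712 - (-22 + 3185853730816 + 10*1784896) = -20712 - (-22 + 3185853730816 + 17848960) = -20712 - 1*3185871579754 = -20712 - 3185871579754 = -3185871600466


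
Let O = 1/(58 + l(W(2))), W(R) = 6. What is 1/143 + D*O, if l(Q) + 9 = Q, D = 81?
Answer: 1058/715 ≈ 1.4797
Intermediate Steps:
l(Q) = -9 + Q
O = 1/55 (O = 1/(58 + (-9 + 6)) = 1/(58 - 3) = 1/55 ≈ 0.018182)
1/143 + D*O = 1/143 + 81*(1/55) = 1/143 + 81/55 = 1058/715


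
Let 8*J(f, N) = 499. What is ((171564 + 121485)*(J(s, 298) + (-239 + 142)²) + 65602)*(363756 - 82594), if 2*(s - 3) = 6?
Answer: 3121620869985695/4 ≈ 7.8041e+14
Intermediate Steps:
s = 6 (s = 3 + (½)*6 = 3 + 3 = 6)
J(f, N) = 499/8 (J(f, N) = (⅛)*499 = 499/8)
((171564 + 121485)*(J(s, 298) + (-239 + 142)²) + 65602)*(363756 - 82594) = ((171564 + 121485)*(499/8 + (-239 + 142)²) + 65602)*(363756 - 82594) = (293049*(499/8 + (-97)²) + 65602)*281162 = (293049*(499/8 + 9409) + 65602)*281162 = (293049*(75771/8) + 65602)*281162 = (22204615779/8 + 65602)*281162 = (22205140595/8)*281162 = 3121620869985695/4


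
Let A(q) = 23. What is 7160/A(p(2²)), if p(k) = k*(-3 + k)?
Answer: 7160/23 ≈ 311.30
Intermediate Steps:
7160/A(p(2²)) = 7160/23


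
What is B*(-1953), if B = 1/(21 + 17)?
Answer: -1953/38 ≈ -51.395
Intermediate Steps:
B = 1/38 ≈ 0.026316
B*(-1953) = (1/38)*(-1953) = -1953/38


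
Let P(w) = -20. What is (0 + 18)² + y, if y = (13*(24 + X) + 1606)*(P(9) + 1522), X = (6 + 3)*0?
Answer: 2881160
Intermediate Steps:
X = 0 (X = 9*0 = 0)
y = 2880836 (y = (13*(24 + 0) + 1606)*(-20 + 1522) = (13*24 + 1606)*1502 = (312 + 1606)*1502 = 1918*1502 = 2880836)
(0 + 18)² + y = (0 + 18)² + 2880836 = 18² + 2880836 = 324 + 2880836 = 2881160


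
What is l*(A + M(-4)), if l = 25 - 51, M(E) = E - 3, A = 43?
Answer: -936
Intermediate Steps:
M(E) = -3 + E
l = -26
l*(A + M(-4)) = -26*(43 + (-3 - 4)) = -26*(43 - 7) = -26*36 = -936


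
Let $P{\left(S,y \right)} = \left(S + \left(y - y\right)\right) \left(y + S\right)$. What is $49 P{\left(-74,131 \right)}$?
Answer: $-206682$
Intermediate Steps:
$P{\left(S,y \right)} = S \left(S + y\right)$ ($P{\left(S,y \right)} = \left(S + 0\right) \left(S + y\right) = S \left(S + y\right)$)
$49 P{\left(-74,131 \right)} = 49 \left(- 74 \left(-74 + 131\right)\right) = 49 \left(\left(-74\right) 57\right) = 49 \left(-4218\right) = -206682$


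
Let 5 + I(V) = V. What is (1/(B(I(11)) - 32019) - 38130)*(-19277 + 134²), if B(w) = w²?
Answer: 1610975075911/31983 ≈ 5.0370e+7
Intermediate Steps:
I(V) = -5 + V
(1/(B(I(11)) - 32019) - 38130)*(-19277 + 134²) = (1/((-5 + 11)² - 32019) - 38130)*(-19277 + 134²) = (1/(6² - 32019) - 38130)*(-19277 + 17956) = (1/(36 - 32019) - 38130)*(-1321) = (1/(-31983) - 38130)*(-1321) = (-1/31983 - 38130)*(-1321) = -1219511791/31983*(-1321) = 1610975075911/31983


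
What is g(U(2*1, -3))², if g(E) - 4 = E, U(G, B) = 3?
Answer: 49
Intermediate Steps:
g(E) = 4 + E
g(U(2*1, -3))² = (4 + 3)² = 7² = 49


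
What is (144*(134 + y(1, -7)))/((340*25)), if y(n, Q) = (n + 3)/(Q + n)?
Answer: 192/85 ≈ 2.2588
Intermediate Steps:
y(n, Q) = (3 + n)/(Q + n)
(144*(134 + y(1, -7)))/((340*25)) = (144*(134 + (3 + 1)/(-7 + 1)))/((340*25)) = (144*(134 + 4/(-6)))/8500 = (144*(134 - ⅙*4))*(1/8500) = (144*(134 - ⅔))*(1/8500) = (144*(400/3))*(1/8500) = 19200*(1/8500) = 192/85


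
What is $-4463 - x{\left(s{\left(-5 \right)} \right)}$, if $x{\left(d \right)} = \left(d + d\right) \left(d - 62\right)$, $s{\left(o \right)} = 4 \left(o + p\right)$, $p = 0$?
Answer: $-7743$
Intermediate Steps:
$s{\left(o \right)} = 4 o$ ($s{\left(o \right)} = 4 \left(o + 0\right) = 4 o$)
$x{\left(d \right)} = 2 d \left(-62 + d\right)$
$-4463 - x{\left(s{\left(-5 \right)} \right)} = -4463 - 2 \cdot 4 \left(-5\right) \left(-62 + 4 \left(-5\right)\right) = -4463 - 2 \left(-20\right) \left(-62 - 20\right) = -4463 - 2 \left(-20\right) \left(-82\right) = -4463 - 3280 = -7743$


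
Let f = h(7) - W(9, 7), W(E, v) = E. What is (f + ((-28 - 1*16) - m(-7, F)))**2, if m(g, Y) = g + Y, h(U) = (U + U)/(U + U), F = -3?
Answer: 1764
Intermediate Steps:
h(U) = 1 (h(U) = (2*U)/((2*U)) = (2*U)*(1/(2*U)) = 1)
m(g, Y) = Y + g
f = -8 (f = 1 - 1*9 = 1 - 9 = -8)
(f + ((-28 - 1*16) - m(-7, F)))**2 = (-8 + ((-28 - 1*16) - (-3 - 7)))**2 = (-8 + ((-28 - 16) - 1*(-10)))**2 = (-8 + (-44 + 10))**2 = (-8 - 34)**2 = (-42)**2 = 1764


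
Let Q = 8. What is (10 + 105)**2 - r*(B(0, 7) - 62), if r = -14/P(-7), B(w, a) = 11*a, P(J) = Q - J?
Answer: 13239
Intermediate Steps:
P(J) = 8 - J
r = -14/15 (r = -14/(8 - 1*(-7)) = -14/(8 + 7) = -14/15 ≈ -0.93333)
(10 + 105)**2 - r*(B(0, 7) - 62) = (10 + 105)**2 - (-14)*(11*7 - 62)/15 = 115**2 - (-14)*(77 - 62)/15 = 13225 - (-14)*15/15 = 13225 - 1*(-14) = 13225 + 14 = 13239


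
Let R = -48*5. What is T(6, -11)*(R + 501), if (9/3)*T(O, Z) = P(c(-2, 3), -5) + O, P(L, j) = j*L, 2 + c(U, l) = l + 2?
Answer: -783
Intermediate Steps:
c(U, l) = l (c(U, l) = -2 + (l + 2) = -2 + (2 + l) = l)
P(L, j) = L*j
R = -240
T(O, Z) = -5 + O/3 (T(O, Z) = (3*(-5) + O)/3 = (-15 + O)/3 = -5 + O/3)
T(6, -11)*(R + 501) = (-5 + (⅓)*6)*(-240 + 501) = (-5 + 2)*261 = -3*261 = -783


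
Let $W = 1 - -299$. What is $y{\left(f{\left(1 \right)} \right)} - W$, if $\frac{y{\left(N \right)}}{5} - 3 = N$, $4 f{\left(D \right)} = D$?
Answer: $- \frac{1135}{4} \approx -283.75$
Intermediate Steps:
$f{\left(D \right)} = \frac{D}{4}$
$y{\left(N \right)} = 15 + 5 N$
$W = 300$ ($W = 1 + 299 = 300$)
$y{\left(f{\left(1 \right)} \right)} - W = \left(15 + 5 \cdot \frac{1}{4} \cdot 1\right) - 300 = \left(15 + 5 \cdot \frac{1}{4}\right) - 300 = \left(15 + \frac{5}{4}\right) - 300 = \frac{65}{4} - 300 = - \frac{1135}{4}$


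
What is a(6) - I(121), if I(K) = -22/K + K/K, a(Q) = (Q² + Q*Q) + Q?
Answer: 849/11 ≈ 77.182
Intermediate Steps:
a(Q) = Q + 2*Q² (a(Q) = (Q² + Q²) + Q = 2*Q² + Q = Q + 2*Q²)
I(K) = 1 - 22/K (I(K) = -22/K + 1 = 1 - 22/K)
a(6) - I(121) = 6*(1 + 2*6) - (-22 + 121)/121 = 6*(1 + 12) - 99/121 = 6*13 - 1*9/11 = 78 - 9/11 = 849/11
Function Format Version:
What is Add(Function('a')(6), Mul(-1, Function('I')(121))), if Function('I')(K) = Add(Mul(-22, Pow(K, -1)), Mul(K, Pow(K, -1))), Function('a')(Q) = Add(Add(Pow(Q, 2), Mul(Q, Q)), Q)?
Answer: Rational(849, 11) ≈ 77.182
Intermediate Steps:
Function('a')(Q) = Add(Q, Mul(2, Pow(Q, 2))) (Function('a')(Q) = Add(Add(Pow(Q, 2), Pow(Q, 2)), Q) = Add(Mul(2, Pow(Q, 2)), Q) = Add(Q, Mul(2, Pow(Q, 2))))
Function('I')(K) = Add(1, Mul(-22, Pow(K, -1))) (Function('I')(K) = Add(Mul(-22, Pow(K, -1)), 1) = Add(1, Mul(-22, Pow(K, -1))))
Add(Function('a')(6), Mul(-1, Function('I')(121))) = Add(Mul(6, Add(1, Mul(2, 6))), Mul(-1, Mul(Pow(121, -1), Add(-22, 121)))) = Add(Mul(6, Add(1, 12)), Mul(-1, Mul(Rational(1, 121), 99))) = Add(Mul(6, 13), Mul(-1, Rational(9, 11))) = Add(78, Rational(-9, 11)) = Rational(849, 11)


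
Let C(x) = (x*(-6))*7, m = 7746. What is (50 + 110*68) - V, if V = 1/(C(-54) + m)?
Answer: 75405419/10014 ≈ 7530.0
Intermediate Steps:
C(x) = -42*x (C(x) = -6*x*7 = -42*x)
V = 1/10014 (V = 1/(-42*(-54) + 7746) = 1/(2268 + 7746) = 1/10014 ≈ 9.9860e-5)
(50 + 110*68) - V = (50 + 110*68) - 1*1/10014 = (50 + 7480) - 1/10014 = 7530 - 1/10014 = 75405419/10014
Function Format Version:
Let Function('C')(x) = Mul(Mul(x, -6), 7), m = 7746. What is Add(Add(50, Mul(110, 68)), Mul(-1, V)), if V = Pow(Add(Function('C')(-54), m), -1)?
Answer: Rational(75405419, 10014) ≈ 7530.0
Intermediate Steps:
Function('C')(x) = Mul(-42, x) (Function('C')(x) = Mul(Mul(-6, x), 7) = Mul(-42, x))
V = Rational(1, 10014) (V = Pow(Add(Mul(-42, -54), 7746), -1) = Pow(Add(2268, 7746), -1) = Pow(10014, -1) = Rational(1, 10014) ≈ 9.9860e-5)
Add(Add(50, Mul(110, 68)), Mul(-1, V)) = Add(Add(50, Mul(110, 68)), Mul(-1, Rational(1, 10014))) = Add(Add(50, 7480), Rational(-1, 10014)) = Add(7530, Rational(-1, 10014)) = Rational(75405419, 10014)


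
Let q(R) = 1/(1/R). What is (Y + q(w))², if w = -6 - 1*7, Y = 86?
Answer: 5329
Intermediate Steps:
w = -13 (w = -6 - 7 = -13)
q(R) = R
(Y + q(w))² = (86 - 13)² = 73² = 5329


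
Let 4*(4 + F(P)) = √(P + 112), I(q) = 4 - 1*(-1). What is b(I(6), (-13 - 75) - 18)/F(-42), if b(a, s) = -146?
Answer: 4672/93 + 292*√70/93 ≈ 76.506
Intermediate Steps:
I(q) = 5 (I(q) = 4 + 1 = 5)
F(P) = -4 + √(112 + P)/4 (F(P) = -4 + √(P + 112)/4 = -4 + √(112 + P)/4)
b(I(6), (-13 - 75) - 18)/F(-42) = -146/(-4 + √(112 - 42)/4) = -146/(-4 + √70/4)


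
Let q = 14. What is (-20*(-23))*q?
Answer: 6440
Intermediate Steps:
(-20*(-23))*q = -20*(-23)*14 = 460*14 = 6440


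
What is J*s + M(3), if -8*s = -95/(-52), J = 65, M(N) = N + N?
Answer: -283/32 ≈ -8.8438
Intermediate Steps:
M(N) = 2*N
s = -95/416 (s = -(-95)/(8*(-52)) = -(-95)*(-1)/(8*52) = -⅛*95/52 = -95/416 ≈ -0.22837)
J*s + M(3) = 65*(-95/416) + 2*3 = -475/32 + 6 = -283/32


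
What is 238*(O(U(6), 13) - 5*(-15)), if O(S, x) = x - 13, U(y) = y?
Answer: 17850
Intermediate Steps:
O(S, x) = -13 + x
238*(O(U(6), 13) - 5*(-15)) = 238*((-13 + 13) - 5*(-15)) = 238*(0 + 75) = 238*75 = 17850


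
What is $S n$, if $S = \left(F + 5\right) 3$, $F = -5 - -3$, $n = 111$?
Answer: $999$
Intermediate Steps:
$F = -2$ ($F = -5 + 3 = -2$)
$S = 9$ ($S = \left(-2 + 5\right) 3 = 3 \cdot 3 = 9$)
$S n = 9 \cdot 111 = 999$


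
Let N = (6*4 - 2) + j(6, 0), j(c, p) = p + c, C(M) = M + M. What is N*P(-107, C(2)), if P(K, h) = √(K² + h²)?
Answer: 28*√11465 ≈ 2998.1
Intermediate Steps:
C(M) = 2*M
j(c, p) = c + p
N = 28 (N = (6*4 - 2) + (6 + 0) = (24 - 2) + 6 = 22 + 6 = 28)
N*P(-107, C(2)) = 28*√((-107)² + (2*2)²) = 28*√(11449 + 4²) = 28*√(11449 + 16) = 28*√11465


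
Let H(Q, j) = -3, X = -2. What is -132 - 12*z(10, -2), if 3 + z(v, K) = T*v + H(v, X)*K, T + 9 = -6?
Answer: 1632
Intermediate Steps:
T = -15 (T = -9 - 6 = -15)
z(v, K) = -3 - 15*v - 3*K (z(v, K) = -3 + (-15*v - 3*K) = -3 - 15*v - 3*K)
-132 - 12*z(10, -2) = -132 - 12*(-3 - 15*10 - 3*(-2)) = -132 - 12*(-3 - 150 + 6) = -132 - 12*(-147) = -132 + 1764 = 1632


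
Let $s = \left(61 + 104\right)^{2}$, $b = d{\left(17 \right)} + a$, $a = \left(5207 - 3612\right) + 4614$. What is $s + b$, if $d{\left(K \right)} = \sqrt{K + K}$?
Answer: $33434 + \sqrt{34} \approx 33440.0$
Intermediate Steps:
$a = 6209$ ($a = 1595 + 4614 = 6209$)
$d{\left(K \right)} = \sqrt{2} \sqrt{K}$ ($d{\left(K \right)} = \sqrt{2 K} = \sqrt{2} \sqrt{K}$)
$b = 6209 + \sqrt{34}$ ($b = \sqrt{2} \sqrt{17} + 6209 = \sqrt{34} + 6209 = 6209 + \sqrt{34} \approx 6214.8$)
$s = 27225$ ($s = 165^{2} = 27225$)
$s + b = 27225 + \left(6209 + \sqrt{34}\right) = 33434 + \sqrt{34}$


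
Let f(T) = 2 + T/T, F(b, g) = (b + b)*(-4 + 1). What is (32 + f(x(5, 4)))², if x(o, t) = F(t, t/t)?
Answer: 1225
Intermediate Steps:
F(b, g) = -6*b (F(b, g) = (2*b)*(-3) = -6*b)
x(o, t) = -6*t
f(T) = 3 (f(T) = 2 + 1 = 3)
(32 + f(x(5, 4)))² = (32 + 3)² = 35² = 1225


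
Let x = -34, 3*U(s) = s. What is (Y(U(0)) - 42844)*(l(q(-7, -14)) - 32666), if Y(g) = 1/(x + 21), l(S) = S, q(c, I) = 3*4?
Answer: 18187396342/13 ≈ 1.3990e+9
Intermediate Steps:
U(s) = s/3
q(c, I) = 12
Y(g) = -1/13 (Y(g) = 1/(-34 + 21) = 1/(-13) = -1/13)
(Y(U(0)) - 42844)*(l(q(-7, -14)) - 32666) = (-1/13 - 42844)*(12 - 32666) = -556973/13*(-32654) = 18187396342/13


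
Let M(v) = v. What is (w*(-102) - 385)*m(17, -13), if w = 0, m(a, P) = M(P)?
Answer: 5005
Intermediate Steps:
m(a, P) = P
(w*(-102) - 385)*m(17, -13) = (0*(-102) - 385)*(-13) = (0 - 385)*(-13) = -385*(-13) = 5005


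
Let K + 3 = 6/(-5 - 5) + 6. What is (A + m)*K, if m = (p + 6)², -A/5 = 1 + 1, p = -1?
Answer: 36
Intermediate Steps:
A = -10 (A = -5*(1 + 1) = -5*2 = -10)
m = 25 (m = (-1 + 6)² = 5² = 25)
K = 12/5 (K = -3 + (6/(-5 - 5) + 6) = -3 + (6/(-10) + 6) = -3 + (-⅒*6 + 6) = -3 + (-⅗ + 6) = -3 + 27/5 = 12/5 ≈ 2.4000)
(A + m)*K = (-10 + 25)*(12/5) = 15*(12/5) = 36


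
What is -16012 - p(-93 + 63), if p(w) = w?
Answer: -15982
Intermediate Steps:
-16012 - p(-93 + 63) = -16012 - (-93 + 63) = -16012 - 1*(-30) = -16012 + 30 = -15982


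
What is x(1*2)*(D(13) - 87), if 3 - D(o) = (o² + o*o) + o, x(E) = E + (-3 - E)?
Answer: 1305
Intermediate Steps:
x(E) = -3
D(o) = 3 - o - 2*o² (D(o) = 3 - ((o² + o*o) + o) = 3 - ((o² + o²) + o) = 3 - (2*o² + o) = 3 - (o + 2*o²) = 3 + (-o - 2*o²) = 3 - o - 2*o²)
x(1*2)*(D(13) - 87) = -3*((3 - 1*13 - 2*13²) - 87) = -3*((3 - 13 - 2*169) - 87) = -3*((3 - 13 - 338) - 87) = -3*(-348 - 87) = -3*(-435) = 1305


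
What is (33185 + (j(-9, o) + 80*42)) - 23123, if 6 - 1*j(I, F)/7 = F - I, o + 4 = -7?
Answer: 13478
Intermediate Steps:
o = -11 (o = -4 - 7 = -11)
j(I, F) = 42 - 7*F + 7*I (j(I, F) = 42 - 7*(F - I) = 42 + (-7*F + 7*I) = 42 - 7*F + 7*I)
(33185 + (j(-9, o) + 80*42)) - 23123 = (33185 + ((42 - 7*(-11) + 7*(-9)) + 80*42)) - 23123 = (33185 + ((42 + 77 - 63) + 3360)) - 23123 = (33185 + (56 + 3360)) - 23123 = (33185 + 3416) - 23123 = 36601 - 23123 = 13478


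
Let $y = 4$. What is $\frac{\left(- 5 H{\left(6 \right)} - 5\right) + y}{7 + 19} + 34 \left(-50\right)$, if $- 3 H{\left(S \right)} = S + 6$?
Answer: $- \frac{44181}{26} \approx -1699.3$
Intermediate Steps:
$H{\left(S \right)} = -2 - \frac{S}{3}$ ($H{\left(S \right)} = - \frac{S + 6}{3} = - \frac{6 + S}{3} = -2 - \frac{S}{3}$)
$\frac{\left(- 5 H{\left(6 \right)} - 5\right) + y}{7 + 19} + 34 \left(-50\right) = \frac{\left(- 5 \left(-2 - 2\right) - 5\right) + 4}{7 + 19} + 34 \left(-50\right) = \frac{\left(- 5 \left(-2 - 2\right) - 5\right) + 4}{26} - 1700 = \left(\left(\left(-5\right) \left(-4\right) - 5\right) + 4\right) \frac{1}{26} - 1700 = \left(\left(20 - 5\right) + 4\right) \frac{1}{26} - 1700 = \left(15 + 4\right) \frac{1}{26} - 1700 = 19 \cdot \frac{1}{26} - 1700 = \frac{19}{26} - 1700 = - \frac{44181}{26}$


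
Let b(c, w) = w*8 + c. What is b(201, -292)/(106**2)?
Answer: -2135/11236 ≈ -0.19001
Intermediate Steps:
b(c, w) = c + 8*w (b(c, w) = 8*w + c = c + 8*w)
b(201, -292)/(106**2) = (201 + 8*(-292))/(106**2) = (201 - 2336)/11236 = -2135*1/11236 = -2135/11236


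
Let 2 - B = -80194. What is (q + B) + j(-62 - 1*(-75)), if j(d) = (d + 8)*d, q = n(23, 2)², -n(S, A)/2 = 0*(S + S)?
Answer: 80469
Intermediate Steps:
B = 80196 (B = 2 - 1*(-80194) = 2 + 80194 = 80196)
n(S, A) = 0 (n(S, A) = -0*(S + S) = -0*2*S = -2*0 = 0)
q = 0 (q = 0² = 0)
j(d) = d*(8 + d) (j(d) = (8 + d)*d = d*(8 + d))
(q + B) + j(-62 - 1*(-75)) = (0 + 80196) + (-62 - 1*(-75))*(8 + (-62 - 1*(-75))) = 80196 + (-62 + 75)*(8 + (-62 + 75)) = 80196 + 13*(8 + 13) = 80196 + 13*21 = 80196 + 273 = 80469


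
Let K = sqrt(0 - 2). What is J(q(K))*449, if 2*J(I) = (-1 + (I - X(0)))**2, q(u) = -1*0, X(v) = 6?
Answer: 22001/2 ≈ 11001.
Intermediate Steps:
K = I*sqrt(2) (K = sqrt(-2) = I*sqrt(2) ≈ 1.4142*I)
q(u) = 0
J(I) = (-7 + I)**2/2 (J(I) = (-1 + (I - 1*6))**2/2 = (-1 + (I - 6))**2/2 = (-1 + (-6 + I))**2/2 = (-7 + I)**2/2)
J(q(K))*449 = ((7 - 1*0)**2/2)*449 = ((7 + 0)**2/2)*449 = ((1/2)*7**2)*449 = ((1/2)*49)*449 = (49/2)*449 = 22001/2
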